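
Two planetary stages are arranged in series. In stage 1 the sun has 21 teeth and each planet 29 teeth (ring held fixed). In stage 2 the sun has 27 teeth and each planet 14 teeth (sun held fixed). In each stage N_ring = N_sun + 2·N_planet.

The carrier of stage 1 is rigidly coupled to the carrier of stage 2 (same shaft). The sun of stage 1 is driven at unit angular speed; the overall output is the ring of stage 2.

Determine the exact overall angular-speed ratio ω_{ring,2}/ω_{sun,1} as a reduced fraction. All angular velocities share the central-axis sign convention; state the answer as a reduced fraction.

861/2750

Stage 1: N_ring = 21 + 2·29 = 79
Stage 1: 21(ω_s−ω_c) = −79(ω_r−ω_c),  ω_r=0, ω_s=1
Stage 1: 21(1−ω_c) = −79(0−ω_c)  ⇒  100ω_c = 21  ⇒  ω_c = 21/100
  ⇒ ω_c¹/ω_s¹ = 21/100
Stage 2: N_ring = 27 + 2·14 = 55
Stage 2: 27(ω_s−ω_c) = −55(ω_r−ω_c),  ω_s=0, ω_c=1
Stage 2: ω_r = 1 − (27/55)(0−1) = 82/55
  ⇒ ω_r²/ω_c² = 82/55
Coupling ω_c² = ω_c¹ ⇒ overall = 21/100 × 82/55 = 861/2750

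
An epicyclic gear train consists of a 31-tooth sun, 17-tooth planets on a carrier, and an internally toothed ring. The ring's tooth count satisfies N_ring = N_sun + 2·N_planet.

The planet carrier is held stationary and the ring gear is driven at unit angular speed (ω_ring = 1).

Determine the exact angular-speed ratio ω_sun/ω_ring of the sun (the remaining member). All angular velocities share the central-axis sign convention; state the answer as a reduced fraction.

N_ring = 31 + 2·17 = 65
31(ω_s−ω_c) = −65(ω_r−ω_c),  ω_c=0, ω_r=1
ω_s = 0 − (65/31)(1−0) = -65/31
ω_s/ω_r = -65/31

-65/31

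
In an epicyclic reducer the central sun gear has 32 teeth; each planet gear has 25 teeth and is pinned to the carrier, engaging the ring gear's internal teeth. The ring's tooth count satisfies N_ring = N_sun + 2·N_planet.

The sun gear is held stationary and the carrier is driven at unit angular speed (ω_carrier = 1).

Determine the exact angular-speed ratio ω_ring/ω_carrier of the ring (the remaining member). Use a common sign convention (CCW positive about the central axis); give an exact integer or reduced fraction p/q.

57/41

N_ring = 32 + 2·25 = 82
32(ω_s−ω_c) = −82(ω_r−ω_c),  ω_s=0, ω_c=1
ω_r = 1 − (32/82)(0−1) = 57/41
ω_r/ω_c = 57/41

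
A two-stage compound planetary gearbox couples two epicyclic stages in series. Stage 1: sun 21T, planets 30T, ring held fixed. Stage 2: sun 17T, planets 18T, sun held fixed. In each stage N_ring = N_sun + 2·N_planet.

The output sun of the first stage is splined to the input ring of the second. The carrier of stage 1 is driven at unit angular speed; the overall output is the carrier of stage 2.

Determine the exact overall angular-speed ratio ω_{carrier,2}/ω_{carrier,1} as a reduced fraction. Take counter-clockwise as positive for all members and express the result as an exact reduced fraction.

Stage 1: N_ring = 21 + 2·30 = 81
Stage 1: 21(ω_s−ω_c) = −81(ω_r−ω_c),  ω_r=0, ω_c=1
Stage 1: ω_s = 1 − (81/21)(0−1) = 34/7
  ⇒ ω_s¹/ω_c¹ = 34/7
Stage 2: N_ring = 17 + 2·18 = 53
Stage 2: 17(ω_s−ω_c) = −53(ω_r−ω_c),  ω_s=0, ω_r=1
Stage 2: 17(0−ω_c) = −53(1−ω_c)  ⇒  70ω_c = 53  ⇒  ω_c = 53/70
  ⇒ ω_c²/ω_r² = 53/70
Coupling ω_r² = ω_s¹ ⇒ overall = 34/7 × 53/70 = 901/245

901/245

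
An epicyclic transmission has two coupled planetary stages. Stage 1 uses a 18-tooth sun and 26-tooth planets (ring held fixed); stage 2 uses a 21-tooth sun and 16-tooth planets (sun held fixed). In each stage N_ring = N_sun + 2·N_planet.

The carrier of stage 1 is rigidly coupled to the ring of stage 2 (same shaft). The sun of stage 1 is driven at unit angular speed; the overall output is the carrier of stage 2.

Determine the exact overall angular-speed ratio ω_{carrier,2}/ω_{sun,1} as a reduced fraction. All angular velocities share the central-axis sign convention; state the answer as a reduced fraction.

477/3256

Stage 1: N_ring = 18 + 2·26 = 70
Stage 1: 18(ω_s−ω_c) = −70(ω_r−ω_c),  ω_r=0, ω_s=1
Stage 1: 18(1−ω_c) = −70(0−ω_c)  ⇒  88ω_c = 18  ⇒  ω_c = 9/44
  ⇒ ω_c¹/ω_s¹ = 9/44
Stage 2: N_ring = 21 + 2·16 = 53
Stage 2: 21(ω_s−ω_c) = −53(ω_r−ω_c),  ω_s=0, ω_r=1
Stage 2: 21(0−ω_c) = −53(1−ω_c)  ⇒  74ω_c = 53  ⇒  ω_c = 53/74
  ⇒ ω_c²/ω_r² = 53/74
Coupling ω_r² = ω_c¹ ⇒ overall = 9/44 × 53/74 = 477/3256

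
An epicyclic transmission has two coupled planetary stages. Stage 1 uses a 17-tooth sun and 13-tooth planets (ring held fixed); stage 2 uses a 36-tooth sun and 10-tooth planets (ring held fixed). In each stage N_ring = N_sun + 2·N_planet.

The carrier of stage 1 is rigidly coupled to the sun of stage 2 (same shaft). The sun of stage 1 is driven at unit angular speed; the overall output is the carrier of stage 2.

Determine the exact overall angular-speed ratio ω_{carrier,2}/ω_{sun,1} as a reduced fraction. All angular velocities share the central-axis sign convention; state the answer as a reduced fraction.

51/460

Stage 1: N_ring = 17 + 2·13 = 43
Stage 1: 17(ω_s−ω_c) = −43(ω_r−ω_c),  ω_r=0, ω_s=1
Stage 1: 17(1−ω_c) = −43(0−ω_c)  ⇒  60ω_c = 17  ⇒  ω_c = 17/60
  ⇒ ω_c¹/ω_s¹ = 17/60
Stage 2: N_ring = 36 + 2·10 = 56
Stage 2: 36(ω_s−ω_c) = −56(ω_r−ω_c),  ω_r=0, ω_s=1
Stage 2: 36(1−ω_c) = −56(0−ω_c)  ⇒  92ω_c = 36  ⇒  ω_c = 9/23
  ⇒ ω_c²/ω_s² = 9/23
Coupling ω_s² = ω_c¹ ⇒ overall = 17/60 × 9/23 = 51/460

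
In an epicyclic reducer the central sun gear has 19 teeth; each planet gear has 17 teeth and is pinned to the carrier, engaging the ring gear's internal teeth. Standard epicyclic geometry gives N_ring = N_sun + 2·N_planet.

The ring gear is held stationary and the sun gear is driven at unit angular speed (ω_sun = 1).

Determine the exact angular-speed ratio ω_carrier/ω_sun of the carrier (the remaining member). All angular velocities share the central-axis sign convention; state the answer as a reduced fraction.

N_ring = 19 + 2·17 = 53
19(ω_s−ω_c) = −53(ω_r−ω_c),  ω_r=0, ω_s=1
19(1−ω_c) = −53(0−ω_c)  ⇒  72ω_c = 19  ⇒  ω_c = 19/72
ω_c/ω_s = 19/72

19/72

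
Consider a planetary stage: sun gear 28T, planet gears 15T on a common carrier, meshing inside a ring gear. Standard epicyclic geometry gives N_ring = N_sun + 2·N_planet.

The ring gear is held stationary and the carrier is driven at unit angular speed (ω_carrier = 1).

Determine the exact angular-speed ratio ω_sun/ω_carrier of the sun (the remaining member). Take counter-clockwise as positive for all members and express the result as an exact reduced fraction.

43/14

N_ring = 28 + 2·15 = 58
28(ω_s−ω_c) = −58(ω_r−ω_c),  ω_r=0, ω_c=1
ω_s = 1 − (58/28)(0−1) = 43/14
ω_s/ω_c = 43/14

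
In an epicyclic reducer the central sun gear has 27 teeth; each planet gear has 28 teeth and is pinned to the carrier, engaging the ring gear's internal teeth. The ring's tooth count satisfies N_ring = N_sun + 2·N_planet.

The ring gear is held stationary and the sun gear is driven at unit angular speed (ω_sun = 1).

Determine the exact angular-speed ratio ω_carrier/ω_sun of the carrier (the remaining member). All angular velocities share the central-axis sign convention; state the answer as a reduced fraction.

27/110

N_ring = 27 + 2·28 = 83
27(ω_s−ω_c) = −83(ω_r−ω_c),  ω_r=0, ω_s=1
27(1−ω_c) = −83(0−ω_c)  ⇒  110ω_c = 27  ⇒  ω_c = 27/110
ω_c/ω_s = 27/110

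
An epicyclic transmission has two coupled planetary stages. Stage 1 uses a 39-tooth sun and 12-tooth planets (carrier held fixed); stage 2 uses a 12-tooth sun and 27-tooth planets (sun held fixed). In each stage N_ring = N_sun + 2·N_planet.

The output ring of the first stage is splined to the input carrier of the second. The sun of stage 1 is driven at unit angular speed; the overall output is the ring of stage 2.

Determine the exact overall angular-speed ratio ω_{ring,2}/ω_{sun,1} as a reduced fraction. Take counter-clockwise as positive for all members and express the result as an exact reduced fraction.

Stage 1: N_ring = 39 + 2·12 = 63
Stage 1: 39(ω_s−ω_c) = −63(ω_r−ω_c),  ω_c=0, ω_s=1
Stage 1: ω_r = 0 − (39/63)(1−0) = -13/21
  ⇒ ω_r¹/ω_s¹ = -13/21
Stage 2: N_ring = 12 + 2·27 = 66
Stage 2: 12(ω_s−ω_c) = −66(ω_r−ω_c),  ω_s=0, ω_c=1
Stage 2: ω_r = 1 − (12/66)(0−1) = 13/11
  ⇒ ω_r²/ω_c² = 13/11
Coupling ω_c² = ω_r¹ ⇒ overall = -13/21 × 13/11 = -169/231

-169/231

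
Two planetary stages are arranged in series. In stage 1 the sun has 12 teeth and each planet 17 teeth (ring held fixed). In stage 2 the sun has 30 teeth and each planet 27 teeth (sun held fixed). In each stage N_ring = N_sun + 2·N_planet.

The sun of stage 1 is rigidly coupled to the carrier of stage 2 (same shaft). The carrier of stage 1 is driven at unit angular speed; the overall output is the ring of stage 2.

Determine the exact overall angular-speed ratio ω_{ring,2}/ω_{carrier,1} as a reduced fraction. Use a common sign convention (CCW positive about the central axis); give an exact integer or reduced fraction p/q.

Stage 1: N_ring = 12 + 2·17 = 46
Stage 1: 12(ω_s−ω_c) = −46(ω_r−ω_c),  ω_r=0, ω_c=1
Stage 1: ω_s = 1 − (46/12)(0−1) = 29/6
  ⇒ ω_s¹/ω_c¹ = 29/6
Stage 2: N_ring = 30 + 2·27 = 84
Stage 2: 30(ω_s−ω_c) = −84(ω_r−ω_c),  ω_s=0, ω_c=1
Stage 2: ω_r = 1 − (30/84)(0−1) = 19/14
  ⇒ ω_r²/ω_c² = 19/14
Coupling ω_c² = ω_s¹ ⇒ overall = 29/6 × 19/14 = 551/84

551/84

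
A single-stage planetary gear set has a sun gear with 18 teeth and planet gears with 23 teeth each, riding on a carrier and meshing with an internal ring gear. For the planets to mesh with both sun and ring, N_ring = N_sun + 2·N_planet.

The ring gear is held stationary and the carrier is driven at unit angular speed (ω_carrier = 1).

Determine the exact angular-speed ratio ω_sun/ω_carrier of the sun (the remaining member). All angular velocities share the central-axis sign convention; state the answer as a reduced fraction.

N_ring = 18 + 2·23 = 64
18(ω_s−ω_c) = −64(ω_r−ω_c),  ω_r=0, ω_c=1
ω_s = 1 − (64/18)(0−1) = 41/9
ω_s/ω_c = 41/9

41/9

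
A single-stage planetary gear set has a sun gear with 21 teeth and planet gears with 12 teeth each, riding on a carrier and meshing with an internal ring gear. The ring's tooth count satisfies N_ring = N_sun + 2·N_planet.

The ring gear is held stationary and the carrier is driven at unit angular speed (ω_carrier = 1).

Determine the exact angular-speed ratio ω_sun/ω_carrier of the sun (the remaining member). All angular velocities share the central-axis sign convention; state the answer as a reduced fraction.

22/7

N_ring = 21 + 2·12 = 45
21(ω_s−ω_c) = −45(ω_r−ω_c),  ω_r=0, ω_c=1
ω_s = 1 − (45/21)(0−1) = 22/7
ω_s/ω_c = 22/7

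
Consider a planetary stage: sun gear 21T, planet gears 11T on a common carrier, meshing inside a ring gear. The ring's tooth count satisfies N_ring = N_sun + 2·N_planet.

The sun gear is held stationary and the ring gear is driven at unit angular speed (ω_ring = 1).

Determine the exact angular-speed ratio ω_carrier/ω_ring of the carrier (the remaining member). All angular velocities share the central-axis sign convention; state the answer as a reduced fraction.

N_ring = 21 + 2·11 = 43
21(ω_s−ω_c) = −43(ω_r−ω_c),  ω_s=0, ω_r=1
21(0−ω_c) = −43(1−ω_c)  ⇒  64ω_c = 43  ⇒  ω_c = 43/64
ω_c/ω_r = 43/64

43/64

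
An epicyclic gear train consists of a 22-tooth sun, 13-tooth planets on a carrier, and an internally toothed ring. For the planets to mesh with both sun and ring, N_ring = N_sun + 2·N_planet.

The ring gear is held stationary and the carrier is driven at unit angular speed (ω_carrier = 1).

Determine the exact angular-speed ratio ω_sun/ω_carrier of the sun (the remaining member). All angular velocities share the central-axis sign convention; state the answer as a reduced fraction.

N_ring = 22 + 2·13 = 48
22(ω_s−ω_c) = −48(ω_r−ω_c),  ω_r=0, ω_c=1
ω_s = 1 − (48/22)(0−1) = 35/11
ω_s/ω_c = 35/11

35/11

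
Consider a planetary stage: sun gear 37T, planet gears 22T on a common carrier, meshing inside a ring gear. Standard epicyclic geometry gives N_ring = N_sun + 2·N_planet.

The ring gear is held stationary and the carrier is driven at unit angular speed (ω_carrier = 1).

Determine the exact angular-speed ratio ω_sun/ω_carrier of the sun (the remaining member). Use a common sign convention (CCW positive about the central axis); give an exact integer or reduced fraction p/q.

118/37

N_ring = 37 + 2·22 = 81
37(ω_s−ω_c) = −81(ω_r−ω_c),  ω_r=0, ω_c=1
ω_s = 1 − (81/37)(0−1) = 118/37
ω_s/ω_c = 118/37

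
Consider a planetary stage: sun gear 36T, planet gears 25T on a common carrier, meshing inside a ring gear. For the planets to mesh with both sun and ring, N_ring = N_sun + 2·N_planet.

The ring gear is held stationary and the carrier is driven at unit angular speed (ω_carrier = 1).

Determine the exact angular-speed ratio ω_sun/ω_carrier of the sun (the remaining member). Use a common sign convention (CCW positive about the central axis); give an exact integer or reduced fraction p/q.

61/18

N_ring = 36 + 2·25 = 86
36(ω_s−ω_c) = −86(ω_r−ω_c),  ω_r=0, ω_c=1
ω_s = 1 − (86/36)(0−1) = 61/18
ω_s/ω_c = 61/18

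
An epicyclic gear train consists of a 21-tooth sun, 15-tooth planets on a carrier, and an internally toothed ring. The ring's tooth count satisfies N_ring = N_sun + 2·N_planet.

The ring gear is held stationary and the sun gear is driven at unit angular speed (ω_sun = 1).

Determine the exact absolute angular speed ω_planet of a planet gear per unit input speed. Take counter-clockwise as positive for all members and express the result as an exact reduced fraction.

-7/10

N_ring = 21 + 2·15 = 51
21(ω_s−ω_c) = −51(ω_r−ω_c),  ω_r=0, ω_s=1
21(1−ω_c) = −51(0−ω_c)  ⇒  72ω_c = 21  ⇒  ω_c = 7/24
sun–planet: 21·(1−7/24) = −15·(ω_p−ω_c)  ⇒  ω_p−ω_c = −(21/15)·(17/24) = -119/120
ω_p = 7/24 − 119/120 = -7/10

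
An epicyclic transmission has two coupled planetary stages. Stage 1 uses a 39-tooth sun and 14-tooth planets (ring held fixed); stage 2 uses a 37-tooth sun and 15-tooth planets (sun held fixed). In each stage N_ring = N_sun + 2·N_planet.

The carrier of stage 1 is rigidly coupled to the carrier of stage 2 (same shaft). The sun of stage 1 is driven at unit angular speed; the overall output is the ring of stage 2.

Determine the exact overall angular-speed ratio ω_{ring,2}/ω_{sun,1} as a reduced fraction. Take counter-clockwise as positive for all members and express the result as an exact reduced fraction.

2028/3551

Stage 1: N_ring = 39 + 2·14 = 67
Stage 1: 39(ω_s−ω_c) = −67(ω_r−ω_c),  ω_r=0, ω_s=1
Stage 1: 39(1−ω_c) = −67(0−ω_c)  ⇒  106ω_c = 39  ⇒  ω_c = 39/106
  ⇒ ω_c¹/ω_s¹ = 39/106
Stage 2: N_ring = 37 + 2·15 = 67
Stage 2: 37(ω_s−ω_c) = −67(ω_r−ω_c),  ω_s=0, ω_c=1
Stage 2: ω_r = 1 − (37/67)(0−1) = 104/67
  ⇒ ω_r²/ω_c² = 104/67
Coupling ω_c² = ω_c¹ ⇒ overall = 39/106 × 104/67 = 2028/3551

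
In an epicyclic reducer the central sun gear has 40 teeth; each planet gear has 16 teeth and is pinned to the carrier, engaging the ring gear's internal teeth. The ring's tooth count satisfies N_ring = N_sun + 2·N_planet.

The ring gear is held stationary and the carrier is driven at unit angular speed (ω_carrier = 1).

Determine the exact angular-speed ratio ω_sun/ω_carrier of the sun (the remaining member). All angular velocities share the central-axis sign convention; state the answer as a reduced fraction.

14/5

N_ring = 40 + 2·16 = 72
40(ω_s−ω_c) = −72(ω_r−ω_c),  ω_r=0, ω_c=1
ω_s = 1 − (72/40)(0−1) = 14/5
ω_s/ω_c = 14/5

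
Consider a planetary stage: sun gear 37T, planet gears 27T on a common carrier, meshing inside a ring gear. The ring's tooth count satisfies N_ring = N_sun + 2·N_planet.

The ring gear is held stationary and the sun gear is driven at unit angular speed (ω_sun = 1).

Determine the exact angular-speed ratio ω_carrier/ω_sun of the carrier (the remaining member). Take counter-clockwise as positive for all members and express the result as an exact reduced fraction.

37/128

N_ring = 37 + 2·27 = 91
37(ω_s−ω_c) = −91(ω_r−ω_c),  ω_r=0, ω_s=1
37(1−ω_c) = −91(0−ω_c)  ⇒  128ω_c = 37  ⇒  ω_c = 37/128
ω_c/ω_s = 37/128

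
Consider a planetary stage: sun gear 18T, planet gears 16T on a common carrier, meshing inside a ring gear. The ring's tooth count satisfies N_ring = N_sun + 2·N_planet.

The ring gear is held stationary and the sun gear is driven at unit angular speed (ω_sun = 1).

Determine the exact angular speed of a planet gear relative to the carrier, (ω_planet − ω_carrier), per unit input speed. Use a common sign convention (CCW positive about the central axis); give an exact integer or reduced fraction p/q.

N_ring = 18 + 2·16 = 50
18(ω_s−ω_c) = −50(ω_r−ω_c),  ω_r=0, ω_s=1
18(1−ω_c) = −50(0−ω_c)  ⇒  68ω_c = 18  ⇒  ω_c = 9/34
sun–planet: 18·(1−9/34) = −16·(ω_p−ω_c)  ⇒  ω_p−ω_c = −(18/16)·(25/34) = -225/272

-225/272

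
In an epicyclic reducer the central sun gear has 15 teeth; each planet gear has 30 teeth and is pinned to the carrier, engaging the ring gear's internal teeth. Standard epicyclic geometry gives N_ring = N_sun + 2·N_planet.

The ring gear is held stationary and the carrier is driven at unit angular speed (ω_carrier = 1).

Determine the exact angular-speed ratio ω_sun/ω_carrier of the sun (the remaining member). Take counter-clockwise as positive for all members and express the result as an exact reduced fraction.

6

N_ring = 15 + 2·30 = 75
15(ω_s−ω_c) = −75(ω_r−ω_c),  ω_r=0, ω_c=1
ω_s = 1 − (75/15)(0−1) = 6
ω_s/ω_c = 6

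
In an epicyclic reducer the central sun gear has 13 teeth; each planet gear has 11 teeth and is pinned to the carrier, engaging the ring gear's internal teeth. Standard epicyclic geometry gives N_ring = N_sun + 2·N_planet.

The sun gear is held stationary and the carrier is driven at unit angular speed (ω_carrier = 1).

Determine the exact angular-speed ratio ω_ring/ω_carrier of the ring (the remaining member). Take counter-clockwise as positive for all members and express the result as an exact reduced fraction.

48/35

N_ring = 13 + 2·11 = 35
13(ω_s−ω_c) = −35(ω_r−ω_c),  ω_s=0, ω_c=1
ω_r = 1 − (13/35)(0−1) = 48/35
ω_r/ω_c = 48/35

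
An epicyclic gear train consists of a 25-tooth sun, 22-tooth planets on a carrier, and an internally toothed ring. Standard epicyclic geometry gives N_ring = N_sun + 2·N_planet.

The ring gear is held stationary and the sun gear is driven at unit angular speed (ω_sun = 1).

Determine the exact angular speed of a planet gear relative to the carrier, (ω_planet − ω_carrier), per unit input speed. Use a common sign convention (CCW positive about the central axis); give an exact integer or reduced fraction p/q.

N_ring = 25 + 2·22 = 69
25(ω_s−ω_c) = −69(ω_r−ω_c),  ω_r=0, ω_s=1
25(1−ω_c) = −69(0−ω_c)  ⇒  94ω_c = 25  ⇒  ω_c = 25/94
sun–planet: 25·(1−25/94) = −22·(ω_p−ω_c)  ⇒  ω_p−ω_c = −(25/22)·(69/94) = -1725/2068

-1725/2068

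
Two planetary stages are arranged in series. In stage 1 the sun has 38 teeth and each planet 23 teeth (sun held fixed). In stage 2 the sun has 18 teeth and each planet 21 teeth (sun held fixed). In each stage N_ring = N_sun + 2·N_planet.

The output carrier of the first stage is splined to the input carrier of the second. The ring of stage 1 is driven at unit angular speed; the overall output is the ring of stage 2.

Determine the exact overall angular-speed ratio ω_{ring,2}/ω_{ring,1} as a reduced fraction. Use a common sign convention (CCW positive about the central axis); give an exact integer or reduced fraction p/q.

273/305

Stage 1: N_ring = 38 + 2·23 = 84
Stage 1: 38(ω_s−ω_c) = −84(ω_r−ω_c),  ω_s=0, ω_r=1
Stage 1: 38(0−ω_c) = −84(1−ω_c)  ⇒  122ω_c = 84  ⇒  ω_c = 42/61
  ⇒ ω_c¹/ω_r¹ = 42/61
Stage 2: N_ring = 18 + 2·21 = 60
Stage 2: 18(ω_s−ω_c) = −60(ω_r−ω_c),  ω_s=0, ω_c=1
Stage 2: ω_r = 1 − (18/60)(0−1) = 13/10
  ⇒ ω_r²/ω_c² = 13/10
Coupling ω_c² = ω_c¹ ⇒ overall = 42/61 × 13/10 = 273/305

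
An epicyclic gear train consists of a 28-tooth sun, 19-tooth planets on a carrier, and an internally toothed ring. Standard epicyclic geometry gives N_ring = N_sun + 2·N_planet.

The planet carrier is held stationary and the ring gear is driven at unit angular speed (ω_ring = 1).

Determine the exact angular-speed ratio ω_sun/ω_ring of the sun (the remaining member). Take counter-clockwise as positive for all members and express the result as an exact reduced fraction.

N_ring = 28 + 2·19 = 66
28(ω_s−ω_c) = −66(ω_r−ω_c),  ω_c=0, ω_r=1
ω_s = 0 − (66/28)(1−0) = -33/14
ω_s/ω_r = -33/14

-33/14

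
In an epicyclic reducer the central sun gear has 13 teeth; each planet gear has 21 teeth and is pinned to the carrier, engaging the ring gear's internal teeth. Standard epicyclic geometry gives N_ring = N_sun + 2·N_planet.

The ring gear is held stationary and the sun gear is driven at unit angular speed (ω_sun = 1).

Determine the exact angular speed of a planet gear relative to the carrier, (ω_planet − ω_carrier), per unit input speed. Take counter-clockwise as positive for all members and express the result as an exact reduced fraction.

-715/1428

N_ring = 13 + 2·21 = 55
13(ω_s−ω_c) = −55(ω_r−ω_c),  ω_r=0, ω_s=1
13(1−ω_c) = −55(0−ω_c)  ⇒  68ω_c = 13  ⇒  ω_c = 13/68
sun–planet: 13·(1−13/68) = −21·(ω_p−ω_c)  ⇒  ω_p−ω_c = −(13/21)·(55/68) = -715/1428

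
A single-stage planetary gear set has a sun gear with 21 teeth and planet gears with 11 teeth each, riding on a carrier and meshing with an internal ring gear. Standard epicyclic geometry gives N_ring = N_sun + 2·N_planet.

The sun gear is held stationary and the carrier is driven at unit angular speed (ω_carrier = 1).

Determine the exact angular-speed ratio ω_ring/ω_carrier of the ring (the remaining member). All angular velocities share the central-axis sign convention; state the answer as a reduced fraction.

N_ring = 21 + 2·11 = 43
21(ω_s−ω_c) = −43(ω_r−ω_c),  ω_s=0, ω_c=1
ω_r = 1 − (21/43)(0−1) = 64/43
ω_r/ω_c = 64/43

64/43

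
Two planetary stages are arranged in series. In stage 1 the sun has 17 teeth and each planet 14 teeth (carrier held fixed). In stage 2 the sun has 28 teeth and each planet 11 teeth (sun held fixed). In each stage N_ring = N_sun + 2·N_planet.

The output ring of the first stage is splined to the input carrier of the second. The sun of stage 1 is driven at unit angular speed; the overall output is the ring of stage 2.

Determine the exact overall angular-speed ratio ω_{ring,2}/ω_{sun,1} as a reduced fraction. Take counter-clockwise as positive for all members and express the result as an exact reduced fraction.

Stage 1: N_ring = 17 + 2·14 = 45
Stage 1: 17(ω_s−ω_c) = −45(ω_r−ω_c),  ω_c=0, ω_s=1
Stage 1: ω_r = 0 − (17/45)(1−0) = -17/45
  ⇒ ω_r¹/ω_s¹ = -17/45
Stage 2: N_ring = 28 + 2·11 = 50
Stage 2: 28(ω_s−ω_c) = −50(ω_r−ω_c),  ω_s=0, ω_c=1
Stage 2: ω_r = 1 − (28/50)(0−1) = 39/25
  ⇒ ω_r²/ω_c² = 39/25
Coupling ω_c² = ω_r¹ ⇒ overall = -17/45 × 39/25 = -221/375

-221/375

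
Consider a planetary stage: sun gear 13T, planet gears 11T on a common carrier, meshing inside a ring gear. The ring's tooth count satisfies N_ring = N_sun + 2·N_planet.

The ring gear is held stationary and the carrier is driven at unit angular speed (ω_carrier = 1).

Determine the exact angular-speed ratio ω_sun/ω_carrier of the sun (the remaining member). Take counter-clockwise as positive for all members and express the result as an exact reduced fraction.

N_ring = 13 + 2·11 = 35
13(ω_s−ω_c) = −35(ω_r−ω_c),  ω_r=0, ω_c=1
ω_s = 1 − (35/13)(0−1) = 48/13
ω_s/ω_c = 48/13

48/13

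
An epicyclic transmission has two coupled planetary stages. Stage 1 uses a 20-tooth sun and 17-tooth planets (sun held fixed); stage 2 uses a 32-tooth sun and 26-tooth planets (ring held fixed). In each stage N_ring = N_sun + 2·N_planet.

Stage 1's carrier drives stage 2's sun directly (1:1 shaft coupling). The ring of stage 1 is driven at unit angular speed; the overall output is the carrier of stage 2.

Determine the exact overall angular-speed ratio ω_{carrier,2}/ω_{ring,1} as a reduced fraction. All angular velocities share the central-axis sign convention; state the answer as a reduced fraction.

Stage 1: N_ring = 20 + 2·17 = 54
Stage 1: 20(ω_s−ω_c) = −54(ω_r−ω_c),  ω_s=0, ω_r=1
Stage 1: 20(0−ω_c) = −54(1−ω_c)  ⇒  74ω_c = 54  ⇒  ω_c = 27/37
  ⇒ ω_c¹/ω_r¹ = 27/37
Stage 2: N_ring = 32 + 2·26 = 84
Stage 2: 32(ω_s−ω_c) = −84(ω_r−ω_c),  ω_r=0, ω_s=1
Stage 2: 32(1−ω_c) = −84(0−ω_c)  ⇒  116ω_c = 32  ⇒  ω_c = 8/29
  ⇒ ω_c²/ω_s² = 8/29
Coupling ω_s² = ω_c¹ ⇒ overall = 27/37 × 8/29 = 216/1073

216/1073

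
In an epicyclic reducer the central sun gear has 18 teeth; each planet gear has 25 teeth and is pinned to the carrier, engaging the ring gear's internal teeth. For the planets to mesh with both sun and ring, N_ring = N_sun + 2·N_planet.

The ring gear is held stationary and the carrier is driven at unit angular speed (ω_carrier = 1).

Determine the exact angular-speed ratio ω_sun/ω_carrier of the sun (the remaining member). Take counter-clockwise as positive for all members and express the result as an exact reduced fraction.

43/9

N_ring = 18 + 2·25 = 68
18(ω_s−ω_c) = −68(ω_r−ω_c),  ω_r=0, ω_c=1
ω_s = 1 − (68/18)(0−1) = 43/9
ω_s/ω_c = 43/9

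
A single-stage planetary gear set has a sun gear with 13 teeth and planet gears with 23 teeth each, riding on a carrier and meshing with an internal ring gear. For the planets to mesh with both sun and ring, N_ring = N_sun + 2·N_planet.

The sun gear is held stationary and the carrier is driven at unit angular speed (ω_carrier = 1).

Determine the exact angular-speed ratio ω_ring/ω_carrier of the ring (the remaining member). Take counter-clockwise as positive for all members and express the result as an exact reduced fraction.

72/59

N_ring = 13 + 2·23 = 59
13(ω_s−ω_c) = −59(ω_r−ω_c),  ω_s=0, ω_c=1
ω_r = 1 − (13/59)(0−1) = 72/59
ω_r/ω_c = 72/59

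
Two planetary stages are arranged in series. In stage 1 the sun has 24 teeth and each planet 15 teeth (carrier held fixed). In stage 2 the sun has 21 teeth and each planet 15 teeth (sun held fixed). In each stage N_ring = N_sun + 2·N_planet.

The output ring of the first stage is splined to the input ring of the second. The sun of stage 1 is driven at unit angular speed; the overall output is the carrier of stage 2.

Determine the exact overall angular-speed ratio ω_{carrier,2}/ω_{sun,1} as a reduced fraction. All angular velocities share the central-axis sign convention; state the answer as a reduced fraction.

Stage 1: N_ring = 24 + 2·15 = 54
Stage 1: 24(ω_s−ω_c) = −54(ω_r−ω_c),  ω_c=0, ω_s=1
Stage 1: ω_r = 0 − (24/54)(1−0) = -4/9
  ⇒ ω_r¹/ω_s¹ = -4/9
Stage 2: N_ring = 21 + 2·15 = 51
Stage 2: 21(ω_s−ω_c) = −51(ω_r−ω_c),  ω_s=0, ω_r=1
Stage 2: 21(0−ω_c) = −51(1−ω_c)  ⇒  72ω_c = 51  ⇒  ω_c = 17/24
  ⇒ ω_c²/ω_r² = 17/24
Coupling ω_r² = ω_r¹ ⇒ overall = -4/9 × 17/24 = -17/54

-17/54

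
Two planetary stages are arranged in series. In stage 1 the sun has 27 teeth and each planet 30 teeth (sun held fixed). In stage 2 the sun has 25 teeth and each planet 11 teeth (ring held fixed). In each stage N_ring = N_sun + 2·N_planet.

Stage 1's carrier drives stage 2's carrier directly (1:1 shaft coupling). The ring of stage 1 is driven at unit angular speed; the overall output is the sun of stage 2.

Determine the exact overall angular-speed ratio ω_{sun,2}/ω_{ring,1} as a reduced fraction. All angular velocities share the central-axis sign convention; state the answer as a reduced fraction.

Stage 1: N_ring = 27 + 2·30 = 87
Stage 1: 27(ω_s−ω_c) = −87(ω_r−ω_c),  ω_s=0, ω_r=1
Stage 1: 27(0−ω_c) = −87(1−ω_c)  ⇒  114ω_c = 87  ⇒  ω_c = 29/38
  ⇒ ω_c¹/ω_r¹ = 29/38
Stage 2: N_ring = 25 + 2·11 = 47
Stage 2: 25(ω_s−ω_c) = −47(ω_r−ω_c),  ω_r=0, ω_c=1
Stage 2: ω_s = 1 − (47/25)(0−1) = 72/25
  ⇒ ω_s²/ω_c² = 72/25
Coupling ω_c² = ω_c¹ ⇒ overall = 29/38 × 72/25 = 1044/475

1044/475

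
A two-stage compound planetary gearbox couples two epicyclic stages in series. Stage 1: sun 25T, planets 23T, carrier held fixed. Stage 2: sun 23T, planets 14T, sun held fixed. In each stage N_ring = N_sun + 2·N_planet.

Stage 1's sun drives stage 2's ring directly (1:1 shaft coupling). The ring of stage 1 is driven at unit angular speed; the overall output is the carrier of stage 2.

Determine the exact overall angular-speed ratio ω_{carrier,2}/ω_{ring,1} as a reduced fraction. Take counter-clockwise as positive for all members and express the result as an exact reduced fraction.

-3621/1850

Stage 1: N_ring = 25 + 2·23 = 71
Stage 1: 25(ω_s−ω_c) = −71(ω_r−ω_c),  ω_c=0, ω_r=1
Stage 1: ω_s = 0 − (71/25)(1−0) = -71/25
  ⇒ ω_s¹/ω_r¹ = -71/25
Stage 2: N_ring = 23 + 2·14 = 51
Stage 2: 23(ω_s−ω_c) = −51(ω_r−ω_c),  ω_s=0, ω_r=1
Stage 2: 23(0−ω_c) = −51(1−ω_c)  ⇒  74ω_c = 51  ⇒  ω_c = 51/74
  ⇒ ω_c²/ω_r² = 51/74
Coupling ω_r² = ω_s¹ ⇒ overall = -71/25 × 51/74 = -3621/1850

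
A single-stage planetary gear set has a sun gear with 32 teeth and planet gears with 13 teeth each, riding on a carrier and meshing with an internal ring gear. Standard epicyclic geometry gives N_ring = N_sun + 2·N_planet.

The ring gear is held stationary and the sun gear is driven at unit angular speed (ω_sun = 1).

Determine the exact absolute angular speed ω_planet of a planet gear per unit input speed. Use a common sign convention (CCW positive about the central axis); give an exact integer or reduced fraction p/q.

N_ring = 32 + 2·13 = 58
32(ω_s−ω_c) = −58(ω_r−ω_c),  ω_r=0, ω_s=1
32(1−ω_c) = −58(0−ω_c)  ⇒  90ω_c = 32  ⇒  ω_c = 16/45
sun–planet: 32·(1−16/45) = −13·(ω_p−ω_c)  ⇒  ω_p−ω_c = −(32/13)·(29/45) = -928/585
ω_p = 16/45 − 928/585 = -16/13

-16/13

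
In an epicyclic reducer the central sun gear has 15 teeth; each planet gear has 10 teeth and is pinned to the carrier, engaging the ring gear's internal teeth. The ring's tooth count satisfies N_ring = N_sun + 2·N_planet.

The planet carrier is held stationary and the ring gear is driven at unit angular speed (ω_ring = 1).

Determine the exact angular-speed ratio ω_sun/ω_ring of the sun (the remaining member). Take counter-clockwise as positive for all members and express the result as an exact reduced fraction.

N_ring = 15 + 2·10 = 35
15(ω_s−ω_c) = −35(ω_r−ω_c),  ω_c=0, ω_r=1
ω_s = 0 − (35/15)(1−0) = -7/3
ω_s/ω_r = -7/3

-7/3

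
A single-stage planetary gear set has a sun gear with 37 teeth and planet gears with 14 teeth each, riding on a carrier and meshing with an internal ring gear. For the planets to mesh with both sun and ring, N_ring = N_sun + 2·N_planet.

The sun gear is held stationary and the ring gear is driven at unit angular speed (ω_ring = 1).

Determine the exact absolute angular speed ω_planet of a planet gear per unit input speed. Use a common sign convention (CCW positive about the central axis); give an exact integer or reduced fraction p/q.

65/28

N_ring = 37 + 2·14 = 65
37(ω_s−ω_c) = −65(ω_r−ω_c),  ω_s=0, ω_r=1
37(0−ω_c) = −65(1−ω_c)  ⇒  102ω_c = 65  ⇒  ω_c = 65/102
sun–planet: 37·(0−65/102) = −14·(ω_p−ω_c)  ⇒  ω_p−ω_c = −(37/14)·(-65/102) = 2405/1428
ω_p = 65/102 + 2405/1428 = 65/28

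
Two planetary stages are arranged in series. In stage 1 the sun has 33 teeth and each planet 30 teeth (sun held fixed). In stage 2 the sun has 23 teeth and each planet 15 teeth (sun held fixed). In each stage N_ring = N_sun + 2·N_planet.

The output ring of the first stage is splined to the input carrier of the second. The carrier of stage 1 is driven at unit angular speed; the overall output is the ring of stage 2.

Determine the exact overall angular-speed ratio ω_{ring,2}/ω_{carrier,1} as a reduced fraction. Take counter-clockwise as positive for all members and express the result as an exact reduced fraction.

3192/1643

Stage 1: N_ring = 33 + 2·30 = 93
Stage 1: 33(ω_s−ω_c) = −93(ω_r−ω_c),  ω_s=0, ω_c=1
Stage 1: ω_r = 1 − (33/93)(0−1) = 42/31
  ⇒ ω_r¹/ω_c¹ = 42/31
Stage 2: N_ring = 23 + 2·15 = 53
Stage 2: 23(ω_s−ω_c) = −53(ω_r−ω_c),  ω_s=0, ω_c=1
Stage 2: ω_r = 1 − (23/53)(0−1) = 76/53
  ⇒ ω_r²/ω_c² = 76/53
Coupling ω_c² = ω_r¹ ⇒ overall = 42/31 × 76/53 = 3192/1643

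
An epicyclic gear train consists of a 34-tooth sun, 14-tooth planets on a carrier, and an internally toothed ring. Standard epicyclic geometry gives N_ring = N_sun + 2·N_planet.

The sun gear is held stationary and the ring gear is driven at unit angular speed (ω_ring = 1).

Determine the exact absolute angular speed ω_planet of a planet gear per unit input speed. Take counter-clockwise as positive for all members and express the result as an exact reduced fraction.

31/14

N_ring = 34 + 2·14 = 62
34(ω_s−ω_c) = −62(ω_r−ω_c),  ω_s=0, ω_r=1
34(0−ω_c) = −62(1−ω_c)  ⇒  96ω_c = 62  ⇒  ω_c = 31/48
sun–planet: 34·(0−31/48) = −14·(ω_p−ω_c)  ⇒  ω_p−ω_c = −(34/14)·(-31/48) = 527/336
ω_p = 31/48 + 527/336 = 31/14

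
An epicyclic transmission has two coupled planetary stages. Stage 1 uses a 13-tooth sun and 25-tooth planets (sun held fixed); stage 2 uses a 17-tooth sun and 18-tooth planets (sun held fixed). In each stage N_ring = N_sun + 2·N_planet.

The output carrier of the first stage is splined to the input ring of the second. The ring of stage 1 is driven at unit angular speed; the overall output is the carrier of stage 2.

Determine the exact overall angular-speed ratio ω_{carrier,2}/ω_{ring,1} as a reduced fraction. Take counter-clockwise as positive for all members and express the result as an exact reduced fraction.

Stage 1: N_ring = 13 + 2·25 = 63
Stage 1: 13(ω_s−ω_c) = −63(ω_r−ω_c),  ω_s=0, ω_r=1
Stage 1: 13(0−ω_c) = −63(1−ω_c)  ⇒  76ω_c = 63  ⇒  ω_c = 63/76
  ⇒ ω_c¹/ω_r¹ = 63/76
Stage 2: N_ring = 17 + 2·18 = 53
Stage 2: 17(ω_s−ω_c) = −53(ω_r−ω_c),  ω_s=0, ω_r=1
Stage 2: 17(0−ω_c) = −53(1−ω_c)  ⇒  70ω_c = 53  ⇒  ω_c = 53/70
  ⇒ ω_c²/ω_r² = 53/70
Coupling ω_r² = ω_c¹ ⇒ overall = 63/76 × 53/70 = 477/760

477/760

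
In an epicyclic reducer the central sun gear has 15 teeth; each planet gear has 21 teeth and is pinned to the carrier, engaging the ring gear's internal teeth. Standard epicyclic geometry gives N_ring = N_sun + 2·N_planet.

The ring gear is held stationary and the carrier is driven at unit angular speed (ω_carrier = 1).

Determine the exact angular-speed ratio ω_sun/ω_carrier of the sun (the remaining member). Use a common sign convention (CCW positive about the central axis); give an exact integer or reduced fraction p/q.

24/5

N_ring = 15 + 2·21 = 57
15(ω_s−ω_c) = −57(ω_r−ω_c),  ω_r=0, ω_c=1
ω_s = 1 − (57/15)(0−1) = 24/5
ω_s/ω_c = 24/5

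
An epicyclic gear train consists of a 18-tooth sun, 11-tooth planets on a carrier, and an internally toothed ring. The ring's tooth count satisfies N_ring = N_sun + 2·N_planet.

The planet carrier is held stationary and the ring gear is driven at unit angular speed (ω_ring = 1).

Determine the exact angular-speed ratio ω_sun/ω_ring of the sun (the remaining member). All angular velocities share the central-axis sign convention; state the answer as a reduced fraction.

N_ring = 18 + 2·11 = 40
18(ω_s−ω_c) = −40(ω_r−ω_c),  ω_c=0, ω_r=1
ω_s = 0 − (40/18)(1−0) = -20/9
ω_s/ω_r = -20/9

-20/9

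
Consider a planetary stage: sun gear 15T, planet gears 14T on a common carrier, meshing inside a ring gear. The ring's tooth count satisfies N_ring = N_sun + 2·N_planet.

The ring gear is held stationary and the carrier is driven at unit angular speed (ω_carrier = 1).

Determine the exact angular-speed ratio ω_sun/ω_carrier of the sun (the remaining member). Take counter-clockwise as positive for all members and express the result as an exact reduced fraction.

N_ring = 15 + 2·14 = 43
15(ω_s−ω_c) = −43(ω_r−ω_c),  ω_r=0, ω_c=1
ω_s = 1 − (43/15)(0−1) = 58/15
ω_s/ω_c = 58/15

58/15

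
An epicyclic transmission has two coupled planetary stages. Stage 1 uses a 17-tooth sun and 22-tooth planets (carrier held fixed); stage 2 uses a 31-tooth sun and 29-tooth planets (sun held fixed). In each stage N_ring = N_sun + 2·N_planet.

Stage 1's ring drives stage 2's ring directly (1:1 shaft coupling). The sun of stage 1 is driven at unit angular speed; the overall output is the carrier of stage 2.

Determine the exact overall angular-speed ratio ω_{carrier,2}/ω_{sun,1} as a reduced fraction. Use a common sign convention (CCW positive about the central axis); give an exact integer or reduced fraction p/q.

-1513/7320

Stage 1: N_ring = 17 + 2·22 = 61
Stage 1: 17(ω_s−ω_c) = −61(ω_r−ω_c),  ω_c=0, ω_s=1
Stage 1: ω_r = 0 − (17/61)(1−0) = -17/61
  ⇒ ω_r¹/ω_s¹ = -17/61
Stage 2: N_ring = 31 + 2·29 = 89
Stage 2: 31(ω_s−ω_c) = −89(ω_r−ω_c),  ω_s=0, ω_r=1
Stage 2: 31(0−ω_c) = −89(1−ω_c)  ⇒  120ω_c = 89  ⇒  ω_c = 89/120
  ⇒ ω_c²/ω_r² = 89/120
Coupling ω_r² = ω_r¹ ⇒ overall = -17/61 × 89/120 = -1513/7320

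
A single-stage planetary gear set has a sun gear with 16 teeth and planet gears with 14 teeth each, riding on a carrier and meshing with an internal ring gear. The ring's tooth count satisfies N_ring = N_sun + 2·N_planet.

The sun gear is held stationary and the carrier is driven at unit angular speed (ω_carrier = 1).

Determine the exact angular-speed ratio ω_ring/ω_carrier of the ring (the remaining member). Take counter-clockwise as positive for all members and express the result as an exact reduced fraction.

15/11

N_ring = 16 + 2·14 = 44
16(ω_s−ω_c) = −44(ω_r−ω_c),  ω_s=0, ω_c=1
ω_r = 1 − (16/44)(0−1) = 15/11
ω_r/ω_c = 15/11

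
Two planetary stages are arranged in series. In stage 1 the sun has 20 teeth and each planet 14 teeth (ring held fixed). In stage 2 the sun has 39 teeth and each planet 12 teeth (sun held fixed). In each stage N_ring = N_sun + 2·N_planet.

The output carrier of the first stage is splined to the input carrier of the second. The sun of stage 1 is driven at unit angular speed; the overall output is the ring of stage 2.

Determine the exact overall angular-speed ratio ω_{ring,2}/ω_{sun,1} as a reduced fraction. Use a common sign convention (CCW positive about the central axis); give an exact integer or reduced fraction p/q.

Stage 1: N_ring = 20 + 2·14 = 48
Stage 1: 20(ω_s−ω_c) = −48(ω_r−ω_c),  ω_r=0, ω_s=1
Stage 1: 20(1−ω_c) = −48(0−ω_c)  ⇒  68ω_c = 20  ⇒  ω_c = 5/17
  ⇒ ω_c¹/ω_s¹ = 5/17
Stage 2: N_ring = 39 + 2·12 = 63
Stage 2: 39(ω_s−ω_c) = −63(ω_r−ω_c),  ω_s=0, ω_c=1
Stage 2: ω_r = 1 − (39/63)(0−1) = 34/21
  ⇒ ω_r²/ω_c² = 34/21
Coupling ω_c² = ω_c¹ ⇒ overall = 5/17 × 34/21 = 10/21

10/21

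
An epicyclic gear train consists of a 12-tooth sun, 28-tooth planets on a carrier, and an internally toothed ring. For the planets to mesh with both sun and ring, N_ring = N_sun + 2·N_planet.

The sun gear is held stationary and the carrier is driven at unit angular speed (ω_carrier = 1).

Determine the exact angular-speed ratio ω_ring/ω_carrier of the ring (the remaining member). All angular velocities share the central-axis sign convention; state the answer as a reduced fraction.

20/17

N_ring = 12 + 2·28 = 68
12(ω_s−ω_c) = −68(ω_r−ω_c),  ω_s=0, ω_c=1
ω_r = 1 − (12/68)(0−1) = 20/17
ω_r/ω_c = 20/17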